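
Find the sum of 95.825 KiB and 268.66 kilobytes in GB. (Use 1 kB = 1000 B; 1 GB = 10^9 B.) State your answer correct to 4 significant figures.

95.825 KiB = 9.81248e-5 GB and 268.66 kB = 0.000268660 GB.
9.81248e-5 + 0.000268660 ≈ 0.0003668 GB.

0.0003668 gigabytes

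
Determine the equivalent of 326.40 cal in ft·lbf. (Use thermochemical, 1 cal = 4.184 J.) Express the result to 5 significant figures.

1 calorie = 3.08596 ft·lbf.
326.40 × 3.08596 ≈ 1007.3 ft·lbf.

1007.3 foot-pounds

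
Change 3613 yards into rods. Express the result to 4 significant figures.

656.9 rods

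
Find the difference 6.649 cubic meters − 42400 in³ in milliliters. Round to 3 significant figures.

5.95e+6 milliliters

6.649 m³ = 6.64900e+6 mL and 42400 in³ = 694812 mL.
6.64900e+6 − 694812 ≈ 5.95e+6 mL.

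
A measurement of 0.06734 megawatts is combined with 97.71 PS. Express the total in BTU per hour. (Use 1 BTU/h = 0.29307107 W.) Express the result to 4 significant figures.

0.06734 MW = 229774 BTU/h and 97.71 PS = 245216 BTU/h.
229774 + 245216 ≈ 475000 BTU/h.

475000 BTU per hour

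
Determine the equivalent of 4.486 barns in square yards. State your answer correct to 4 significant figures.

5.365 × 10^-28 square yards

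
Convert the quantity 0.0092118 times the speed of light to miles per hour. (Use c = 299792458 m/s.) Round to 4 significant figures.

6.178 × 10^6 mph

1 c = 6.70617 × 10^8 mph.
Thus 0.0092118 × 6.70617 × 10^8 ≈ 6.178 × 10^6 mph.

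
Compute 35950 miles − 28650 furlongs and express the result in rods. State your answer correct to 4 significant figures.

35950 mi = 1.15040 × 10^7 rod and 28650 furlong = 1.14600 × 10^6 rod.
1.15040 × 10^7 − 1.14600 × 10^6 ≈ 1.036 × 10^7 rod.

1.036 × 10^7 rods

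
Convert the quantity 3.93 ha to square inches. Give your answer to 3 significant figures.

1 hectare = 1.55000e+7 square inches.
3.93 × 1.55000e+7 ≈ 6.09e+7 in².

6.09e+7 square inches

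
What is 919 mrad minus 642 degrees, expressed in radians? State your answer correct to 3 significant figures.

919 mrad = 0.919000 rad and 642 ° = 11.2050 rad.
0.919000 − 11.2050 ≈ -10.3 rad.

-10.3 rad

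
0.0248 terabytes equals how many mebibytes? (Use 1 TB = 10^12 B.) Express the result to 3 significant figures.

23700 mebibytes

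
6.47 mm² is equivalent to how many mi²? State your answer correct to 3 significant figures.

1 square millimeter = 3.86102e-13 square miles.
Thus 6.47 × 3.86102e-13 ≈ 2.50e-12 mi².

2.50e-12 mi²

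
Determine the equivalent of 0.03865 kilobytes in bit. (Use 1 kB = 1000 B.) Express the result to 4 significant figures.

309.2 bit

1 kilobyte = 8000.00 bit.
0.03865 × 8000.00 ≈ 309.2 bit.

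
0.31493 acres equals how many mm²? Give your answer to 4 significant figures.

1 acre = 4.04686e+9 square millimeters.
Thus 0.31493 × 4.04686e+9 ≈ 1.274e+9 mm².

1.274e+9 mm²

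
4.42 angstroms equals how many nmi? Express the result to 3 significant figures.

1 angstrom = 5.39957 × 10^-14 nautical miles.
Then 4.42 × 5.39957 × 10^-14 ≈ 2.39 × 10^-13 nmi.

2.39 × 10^-13 nmi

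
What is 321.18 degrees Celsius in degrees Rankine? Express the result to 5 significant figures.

°R = (°C + 273.15) × 9/5.
Applying the formula gives 1069.8 °R.

1069.8 °R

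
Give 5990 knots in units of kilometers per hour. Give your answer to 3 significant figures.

1 kn = 1.85200 km/h.
Thus 5990 × 1.85200 ≈ 11100 km/h.

11100 kilometers per hour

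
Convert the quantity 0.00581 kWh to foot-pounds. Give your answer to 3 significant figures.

15400 foot-pounds

1 kWh = 2.65522e+6 ft·lbf.
Thus 0.00581 × 2.65522e+6 ≈ 15400 ft·lbf.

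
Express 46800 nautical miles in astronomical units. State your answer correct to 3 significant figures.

0.000579 au

1 nmi = 1.23799e-8 astronomical units.
Thus 46800 × 1.23799e-8 ≈ 0.000579 au.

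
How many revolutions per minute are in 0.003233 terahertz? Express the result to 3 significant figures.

1.94e+11 rpm

1 terahertz = 6.00000e+13 rpm.
Then 0.003233 × 6.00000e+13 ≈ 1.94e+11 rpm.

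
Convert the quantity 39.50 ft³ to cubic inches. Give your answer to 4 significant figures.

68260 cubic inches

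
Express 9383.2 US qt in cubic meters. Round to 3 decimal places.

1 US quart = 0.000946353 m³.
Thus 9383.2 × 0.000946353 ≈ 8.880 m³.

8.880 m³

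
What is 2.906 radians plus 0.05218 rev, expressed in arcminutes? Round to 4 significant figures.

11120 arcminutes

2.906 rad = 9990.09 arcmin and 0.05218 rev = 1127.09 arcmin.
9990.09 + 1127.09 ≈ 11120 arcmin.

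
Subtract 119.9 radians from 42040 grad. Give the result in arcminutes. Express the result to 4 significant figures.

42040 grad = 2.27016 × 10^6 arcmin and 119.9 rad = 412186 arcmin.
2.27016 × 10^6 − 412186 ≈ 1.858 × 10^6 arcmin.

1.858 × 10^6 arcmin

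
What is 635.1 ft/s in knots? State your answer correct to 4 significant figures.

1 foot per second = 0.592484 kn.
So 635.1 × 0.592484 ≈ 376.3 kn.

376.3 kn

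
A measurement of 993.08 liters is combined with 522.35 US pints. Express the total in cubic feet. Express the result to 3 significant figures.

993.08 L = 35.0703 ft³ and 522.35 US pt = 8.72850 ft³.
35.0703 + 8.72850 ≈ 43.8 ft³.

43.8 ft³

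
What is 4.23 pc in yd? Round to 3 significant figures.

1.43e+17 yd

1 pc = 3.37454e+16 yd.
So 4.23 × 3.37454e+16 ≈ 1.43e+17 yd.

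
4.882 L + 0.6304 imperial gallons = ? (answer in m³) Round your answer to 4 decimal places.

0.0077 m³

4.882 L = 0.00488200 m³ and 0.6304 imp gal = 0.00286586 m³.
0.00488200 + 0.00286586 ≈ 0.0077 m³.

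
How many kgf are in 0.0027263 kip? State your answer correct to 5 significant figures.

1.2366 kgf

1 kip = 453.592 kilograms-force.
Thus 0.0027263 × 453.592 ≈ 1.2366 kgf.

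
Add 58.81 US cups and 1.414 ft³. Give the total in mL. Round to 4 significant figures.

58.81 US cup = 13913.8 mL and 1.414 ft³ = 40040.0 mL.
13913.8 + 40040.0 ≈ 53950 mL.

53950 mL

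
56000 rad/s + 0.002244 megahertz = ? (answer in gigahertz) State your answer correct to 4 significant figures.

1.116 × 10^-5 gigahertz

56000 rad/s = 8.91268 × 10^-6 GHz and 0.002244 MHz = 2.24400 × 10^-6 GHz.
8.91268 × 10^-6 + 2.24400 × 10^-6 ≈ 1.116 × 10^-5 GHz.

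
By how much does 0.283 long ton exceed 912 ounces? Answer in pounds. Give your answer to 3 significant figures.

0.283 long ton = 633.920 lb and 912 oz = 57.0000 lb.
633.920 − 57.0000 ≈ 577 lb.

577 pounds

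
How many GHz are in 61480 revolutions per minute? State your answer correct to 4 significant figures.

1.025e-6 GHz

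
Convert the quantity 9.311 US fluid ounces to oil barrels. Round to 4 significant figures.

1 US fluid ounce = 0.000186012 oil barrels.
Thus 9.311 × 0.000186012 ≈ 0.001732 bbl.

0.001732 oil barrels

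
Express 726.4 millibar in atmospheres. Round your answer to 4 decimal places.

0.7169 atm

1 mbar = 0.000986923 atm.
Thus 726.4 × 0.000986923 ≈ 0.7169 atm.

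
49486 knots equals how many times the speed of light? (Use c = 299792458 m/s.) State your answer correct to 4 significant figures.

8.492e-5 c

1 kn = 1.71600e-9 times the speed of light.
Then 49486 × 1.71600e-9 ≈ 8.492e-5 c.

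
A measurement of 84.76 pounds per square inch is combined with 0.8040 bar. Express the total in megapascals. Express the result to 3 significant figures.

0.665 megapascals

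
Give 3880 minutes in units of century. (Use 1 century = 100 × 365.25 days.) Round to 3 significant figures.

1 min = 1.90129 × 10^-8 centuries.
Then 3880 × 1.90129 × 10^-8 ≈ 7.38 × 10^-5 century.

7.38 × 10^-5 century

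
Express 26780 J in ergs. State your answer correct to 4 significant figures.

2.678e+11 ergs

1 J = 1.00000e+7 erg.
So 26780 × 1.00000e+7 ≈ 2.678e+11 erg.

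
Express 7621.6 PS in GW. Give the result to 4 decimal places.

1 PS = 7.35499 × 10^-7 gigawatts.
7621.6 × 7.35499 × 10^-7 ≈ 0.0056 GW.

0.0056 gigawatts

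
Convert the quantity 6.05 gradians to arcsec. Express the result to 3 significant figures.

19600 arcseconds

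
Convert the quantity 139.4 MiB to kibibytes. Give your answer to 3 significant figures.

1 MiB = 1024.00 KiB.
139.4 × 1024.00 ≈ 143000 KiB.

143000 KiB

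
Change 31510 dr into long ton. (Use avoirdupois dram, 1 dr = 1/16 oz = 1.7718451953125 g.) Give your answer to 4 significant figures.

1 dram = 1.74386 × 10^-6 long tons.
So 31510 × 1.74386 × 10^-6 ≈ 0.05495 long ton.

0.05495 long ton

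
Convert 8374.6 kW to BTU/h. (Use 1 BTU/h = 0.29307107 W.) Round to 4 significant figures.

2.858e+7 BTU/h

1 kilowatt = 3412.14 BTU/h.
So 8374.6 × 3412.14 ≈ 2.858e+7 BTU/h.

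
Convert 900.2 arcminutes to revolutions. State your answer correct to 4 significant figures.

0.04168 rev

1 arcmin = 4.62963e-5 rev.
900.2 × 4.62963e-5 ≈ 0.04168 rev.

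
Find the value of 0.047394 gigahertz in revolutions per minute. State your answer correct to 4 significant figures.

2.844e+9 rpm

1 GHz = 6.00000e+10 rpm.
Thus 0.047394 × 6.00000e+10 ≈ 2.844e+9 rpm.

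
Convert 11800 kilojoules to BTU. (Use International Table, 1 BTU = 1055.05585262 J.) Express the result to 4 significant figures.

1 kJ = 0.947817 BTU.
Then 11800 × 0.947817 ≈ 11180 BTU.

11180 British thermal units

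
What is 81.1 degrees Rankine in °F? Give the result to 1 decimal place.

°R = °F + 459.67.
Applying the formula gives -378.6 °F.

-378.6 degrees Fahrenheit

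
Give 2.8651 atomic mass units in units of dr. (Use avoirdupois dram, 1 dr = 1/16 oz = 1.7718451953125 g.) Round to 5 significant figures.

2.6851e-24 dr

1 atomic mass unit = 9.37181e-25 dr.
Then 2.8651 × 9.37181e-25 ≈ 2.6851e-24 dr.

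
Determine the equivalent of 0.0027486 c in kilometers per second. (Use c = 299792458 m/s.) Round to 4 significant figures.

824.0 km/s

1 c = 299792 km/s.
0.0027486 × 299792 ≈ 824.0 km/s.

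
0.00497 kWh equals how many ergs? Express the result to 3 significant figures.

1 kWh = 3.60000 × 10^13 ergs.
So 0.00497 × 3.60000 × 10^13 ≈ 1.79 × 10^11 erg.

1.79 × 10^11 erg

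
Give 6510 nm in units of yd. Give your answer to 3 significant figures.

7.12e-6 yd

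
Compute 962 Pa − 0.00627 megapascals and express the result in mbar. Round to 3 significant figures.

962 Pa = 9.62000 mbar and 0.00627 MPa = 62.7000 mbar.
9.62000 − 62.7000 ≈ -53.1 mbar.

-53.1 mbar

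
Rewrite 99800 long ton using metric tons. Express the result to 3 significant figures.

1 long ton = 1.01605 t.
Thus 99800 × 1.01605 ≈ 101000 t.

101000 metric tons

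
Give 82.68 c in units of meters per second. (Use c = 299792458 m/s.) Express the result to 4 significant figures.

1 speed of light = 2.99792 × 10^8 m/s.
82.68 × 2.99792 × 10^8 ≈ 2.479 × 10^10 m/s.

2.479 × 10^10 m/s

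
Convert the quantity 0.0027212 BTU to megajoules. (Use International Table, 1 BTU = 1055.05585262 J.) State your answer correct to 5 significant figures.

2.8710e-6 MJ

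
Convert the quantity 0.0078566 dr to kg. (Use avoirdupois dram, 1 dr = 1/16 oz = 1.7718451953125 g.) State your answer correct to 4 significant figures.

1 dr = 0.00177185 kg.
Then 0.0078566 × 0.00177185 ≈ 1.392e-5 kg.

1.392e-5 kg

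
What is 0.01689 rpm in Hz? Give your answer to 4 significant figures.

0.0002815 hertz

1 rpm = 0.0166667 Hz.
Then 0.01689 × 0.0166667 ≈ 0.0002815 Hz.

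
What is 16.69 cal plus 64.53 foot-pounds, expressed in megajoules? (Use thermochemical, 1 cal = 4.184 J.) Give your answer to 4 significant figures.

16.69 cal = 6.98310 × 10^-5 MJ and 64.53 ft·lbf = 8.74909 × 10^-5 MJ.
6.98310 × 10^-5 + 8.74909 × 10^-5 ≈ 0.0001573 MJ.

0.0001573 megajoules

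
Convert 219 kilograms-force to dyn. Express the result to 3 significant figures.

1 kilogram-force = 980665 dyn.
Thus 219 × 980665 ≈ 2.15e+8 dyn.

2.15e+8 dynes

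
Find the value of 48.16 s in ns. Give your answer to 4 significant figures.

1 second = 1.00000 × 10^9 ns.
48.16 × 1.00000 × 10^9 ≈ 4.816 × 10^10 ns.

4.816 × 10^10 ns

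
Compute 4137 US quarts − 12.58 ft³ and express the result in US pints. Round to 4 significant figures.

7521 US pt

4137 US qt = 8274.00 US pt and 12.58 ft³ = 752.839 US pt.
8274.00 − 752.839 ≈ 7521 US pt.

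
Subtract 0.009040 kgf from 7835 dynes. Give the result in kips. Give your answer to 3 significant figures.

7835 dyn = 1.76138 × 10^-5 kip and 0.009040 kgf = 1.99298 × 10^-5 kip.
1.76138 × 10^-5 − 1.99298 × 10^-5 ≈ -2.32 × 10^-6 kip.

-2.32 × 10^-6 kip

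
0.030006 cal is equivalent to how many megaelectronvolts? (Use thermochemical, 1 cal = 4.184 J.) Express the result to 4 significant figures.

7.836 × 10^11 MeV

1 cal = 2.61145 × 10^13 MeV.
0.030006 × 2.61145 × 10^13 ≈ 7.836 × 10^11 MeV.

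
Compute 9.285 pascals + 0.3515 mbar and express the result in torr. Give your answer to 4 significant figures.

0.3333 torr

9.285 Pa = 0.0696432 torr and 0.3515 mbar = 0.263647 torr.
0.0696432 + 0.263647 ≈ 0.3333 torr.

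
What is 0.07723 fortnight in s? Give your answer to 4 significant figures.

1 fortnight = 1.20960e+6 s.
So 0.07723 × 1.20960e+6 ≈ 93420 s.

93420 seconds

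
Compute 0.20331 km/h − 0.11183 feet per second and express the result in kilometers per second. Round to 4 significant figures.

0.20331 km/h = 5.64750 × 10^-5 km/s and 0.11183 ft/s = 3.40858 × 10^-5 km/s.
5.64750 × 10^-5 − 3.40858 × 10^-5 ≈ 2.239 × 10^-5 km/s.

2.239 × 10^-5 km/s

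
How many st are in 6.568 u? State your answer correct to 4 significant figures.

1 atomic mass unit = 2.61490e-28 stone.
Thus 6.568 × 2.61490e-28 ≈ 1.717e-27 st.

1.717e-27 st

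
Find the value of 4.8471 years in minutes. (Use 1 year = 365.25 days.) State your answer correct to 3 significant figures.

2.55 × 10^6 min

1 year = 525960 minutes.
Then 4.8471 × 525960 ≈ 2.55 × 10^6 min.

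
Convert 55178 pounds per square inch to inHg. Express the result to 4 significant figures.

112300 inHg

1 psi = 2.03602 inHg.
Thus 55178 × 2.03602 ≈ 112300 inHg.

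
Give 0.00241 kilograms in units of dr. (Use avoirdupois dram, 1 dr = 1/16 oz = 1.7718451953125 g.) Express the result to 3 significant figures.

1.36 dr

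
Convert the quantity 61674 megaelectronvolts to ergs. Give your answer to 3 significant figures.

0.0988 ergs

1 megaelectronvolt = 1.60218e-6 ergs.
61674 × 1.60218e-6 ≈ 0.0988 erg.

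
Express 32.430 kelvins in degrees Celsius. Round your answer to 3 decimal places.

K = °C + 273.15.
Applying the formula gives -240.720 °C.

-240.720 °C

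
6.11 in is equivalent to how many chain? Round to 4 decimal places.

1 inch = 0.00126263 chains.
Thus 6.11 × 0.00126263 ≈ 0.0077 chain.

0.0077 chain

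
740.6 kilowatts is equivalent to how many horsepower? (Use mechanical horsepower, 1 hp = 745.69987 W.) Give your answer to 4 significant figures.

1 kilowatt = 1.34102 hp.
740.6 × 1.34102 ≈ 993.2 hp.

993.2 hp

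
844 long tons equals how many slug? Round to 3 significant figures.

1 long ton = 69.6213 slugs.
844 × 69.6213 ≈ 58800 slug.

58800 slug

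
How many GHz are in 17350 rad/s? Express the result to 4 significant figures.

1 rad/s = 1.59155e-10 GHz.
Then 17350 × 1.59155e-10 ≈ 2.761e-6 GHz.

2.761e-6 GHz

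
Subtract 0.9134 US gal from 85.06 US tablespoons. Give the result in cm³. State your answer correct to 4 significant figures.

85.06 US tbsp = 1257.76 cm³ and 0.9134 US gal = 3457.60 cm³.
1257.76 − 3457.60 ≈ -2200 cm³.

-2200 cm³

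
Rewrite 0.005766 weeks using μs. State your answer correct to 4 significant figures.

1 wk = 6.04800 × 10^11 microseconds.
Then 0.005766 × 6.04800 × 10^11 ≈ 3.487 × 10^9 μs.

3.487 × 10^9 microseconds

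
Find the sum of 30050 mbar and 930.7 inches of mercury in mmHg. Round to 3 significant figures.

30050 mbar = 22539.4 mmHg and 930.7 inHg = 23639.8 mmHg.
22539.4 + 23639.8 ≈ 46200 mmHg.

46200 millimeters of mercury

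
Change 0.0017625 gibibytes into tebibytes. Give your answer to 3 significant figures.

1 gibibyte = 0.0009765625 TiB.
Then 0.0017625 × 0.0009765625 ≈ 1.72e-6 TiB.

1.72e-6 tebibytes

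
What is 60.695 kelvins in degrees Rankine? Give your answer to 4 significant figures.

°R = K × 9/5.
Applying the formula gives 109.3 °R.

109.3 degrees Rankine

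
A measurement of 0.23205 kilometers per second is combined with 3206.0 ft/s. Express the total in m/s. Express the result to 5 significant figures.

0.23205 km/s = 232.050 m/s and 3206.0 ft/s = 977.189 m/s.
232.050 + 977.189 ≈ 1209.2 m/s.

1209.2 m/s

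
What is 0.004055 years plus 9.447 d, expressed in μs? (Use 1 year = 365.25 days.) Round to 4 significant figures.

9.442e+11 μs

0.004055 yr = 1.27966e+11 μs and 9.447 d = 8.16221e+11 μs.
1.27966e+11 + 8.16221e+11 ≈ 9.442e+11 μs.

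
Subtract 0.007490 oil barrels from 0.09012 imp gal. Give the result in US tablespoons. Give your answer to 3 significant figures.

0.09012 imp gal = 27.7068 US tbsp and 0.007490 bbl = 80.5325 US tbsp.
27.7068 − 80.5325 ≈ -52.8 US tbsp.

-52.8 US tbsp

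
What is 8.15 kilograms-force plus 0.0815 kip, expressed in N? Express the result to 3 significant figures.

442 N

8.15 kgf = 79.9242 N and 0.0815 kip = 362.530 N.
79.9242 + 362.530 ≈ 442 N.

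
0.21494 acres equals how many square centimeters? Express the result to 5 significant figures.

1 acre = 4.04686e+7 square centimeters.
Thus 0.21494 × 4.04686e+7 ≈ 8.6983e+6 cm².

8.6983e+6 cm²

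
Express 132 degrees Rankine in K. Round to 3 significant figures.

°R = K × 9/5.
Applying the formula gives 73.3 K.

73.3 K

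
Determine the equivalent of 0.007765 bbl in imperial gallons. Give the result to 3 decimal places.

0.272 imp gal

1 bbl = 34.9723 imp gal.
Then 0.007765 × 34.9723 ≈ 0.272 imp gal.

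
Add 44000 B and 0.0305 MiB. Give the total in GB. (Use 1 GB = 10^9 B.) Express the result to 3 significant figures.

44000 B = 4.40000 × 10^-5 GB and 0.0305 MiB = 3.19816 × 10^-5 GB.
4.40000 × 10^-5 + 3.19816 × 10^-5 ≈ 7.60 × 10^-5 GB.

7.60 × 10^-5 gigabytes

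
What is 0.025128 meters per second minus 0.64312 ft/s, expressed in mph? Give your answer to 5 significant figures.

0.025128 m/s = 0.0562097 mph and 0.64312 ft/s = 0.438491 mph.
0.0562097 − 0.438491 ≈ -0.38228 mph.

-0.38228 mph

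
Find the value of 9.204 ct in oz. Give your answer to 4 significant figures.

1 carat = 0.00705479 oz.
Thus 9.204 × 0.00705479 ≈ 0.06493 oz.

0.06493 ounces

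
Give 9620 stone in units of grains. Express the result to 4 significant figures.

1 st = 98000.0 gr.
So 9620 × 98000.0 ≈ 9.428 × 10^8 gr.

9.428 × 10^8 gr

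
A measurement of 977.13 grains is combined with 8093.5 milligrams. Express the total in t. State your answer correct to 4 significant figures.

7.141 × 10^-5 metric tons

977.13 gr = 6.33170 × 10^-5 t and 8093.5 mg = 8.09350 × 10^-6 t.
6.33170 × 10^-5 + 8.09350 × 10^-6 ≈ 7.141 × 10^-5 t.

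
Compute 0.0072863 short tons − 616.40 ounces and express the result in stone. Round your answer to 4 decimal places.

-1.7109 stone

0.0072863 short ton = 1.04090 st and 616.40 oz = 2.75179 st.
1.04090 − 2.75179 ≈ -1.7109 st.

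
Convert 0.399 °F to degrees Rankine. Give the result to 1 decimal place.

°R = °F + 459.67.
Applying the formula gives 460.1 °R.

460.1 degrees Rankine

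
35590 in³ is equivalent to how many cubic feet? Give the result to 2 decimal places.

1 in³ = 0.000578704 ft³.
35590 × 0.000578704 ≈ 20.60 ft³.

20.60 ft³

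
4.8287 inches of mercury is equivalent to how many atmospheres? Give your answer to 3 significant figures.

0.161 atmospheres

1 inch of mercury = 0.0334211 atm.
Thus 4.8287 × 0.0334211 ≈ 0.161 atm.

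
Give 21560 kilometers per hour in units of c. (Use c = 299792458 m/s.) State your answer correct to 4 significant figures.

1 km/h = 9.26567e-10 c.
21560 × 9.26567e-10 ≈ 1.998e-5 c.

1.998e-5 times the speed of light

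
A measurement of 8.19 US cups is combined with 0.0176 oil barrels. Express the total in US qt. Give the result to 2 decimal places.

8.19 US cup = 2.04750 US qt and 0.0176 bbl = 2.95680 US qt.
2.04750 + 2.95680 ≈ 5.00 US qt.

5.00 US quarts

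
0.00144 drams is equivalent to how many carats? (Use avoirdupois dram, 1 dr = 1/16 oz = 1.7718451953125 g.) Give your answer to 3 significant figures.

0.0128 carats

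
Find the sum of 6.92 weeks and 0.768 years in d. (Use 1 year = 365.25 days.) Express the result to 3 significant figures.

6.92 wk = 48.4400 d and 0.768 yr = 280.512 d.
48.4400 + 280.512 ≈ 329 d.

329 days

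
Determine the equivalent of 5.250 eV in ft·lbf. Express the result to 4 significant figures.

6.204e-19 ft·lbf

1 electronvolt = 1.18170e-19 ft·lbf.
Thus 5.250 × 1.18170e-19 ≈ 6.204e-19 ft·lbf.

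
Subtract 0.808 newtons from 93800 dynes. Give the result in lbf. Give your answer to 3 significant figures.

0.0292 lbf

93800 dyn = 0.210871 lbf and 0.808 N = 0.181646 lbf.
0.210871 − 0.181646 ≈ 0.0292 lbf.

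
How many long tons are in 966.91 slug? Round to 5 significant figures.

1 slug = 0.0143634 long tons.
Then 966.91 × 0.0143634 ≈ 13.888 long ton.

13.888 long tons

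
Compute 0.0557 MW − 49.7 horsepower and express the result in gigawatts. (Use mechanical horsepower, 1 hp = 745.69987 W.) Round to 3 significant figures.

1.86 × 10^-5 gigawatts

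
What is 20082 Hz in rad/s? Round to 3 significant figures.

1 Hz = 6.28319 rad/s.
So 20082 × 6.28319 ≈ 126000 rad/s.

126000 rad/s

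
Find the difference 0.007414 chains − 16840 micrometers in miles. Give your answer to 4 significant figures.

0.007414 chain = 9.26750 × 10^-5 mi and 16840 μm = 1.04639 × 10^-5 mi.
9.26750 × 10^-5 − 1.04639 × 10^-5 ≈ 8.221 × 10^-5 mi.

8.221 × 10^-5 mi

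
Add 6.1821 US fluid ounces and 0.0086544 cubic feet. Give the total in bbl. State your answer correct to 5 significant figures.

6.1821 US fl oz = 0.001149944 bbl and 0.0086544 ft³ = 0.001541414 bbl.
0.001149944 + 0.001541414 ≈ 0.0026914 bbl.

0.0026914 oil barrels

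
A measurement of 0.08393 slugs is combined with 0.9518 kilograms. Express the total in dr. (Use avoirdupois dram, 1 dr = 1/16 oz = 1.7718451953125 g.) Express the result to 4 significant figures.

1228 drams

0.08393 slug = 691.294 dr and 0.9518 kg = 537.180 dr.
691.294 + 537.180 ≈ 1228 dr.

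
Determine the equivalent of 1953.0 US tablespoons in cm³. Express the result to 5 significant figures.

28879 cm³

1 US tablespoon = 14.7868 cm³.
So 1953.0 × 14.7868 ≈ 28879 cm³.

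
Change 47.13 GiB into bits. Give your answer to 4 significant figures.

4.048 × 10^11 bits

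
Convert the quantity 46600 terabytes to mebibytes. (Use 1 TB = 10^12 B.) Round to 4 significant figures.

4.444 × 10^10 MiB

1 terabyte = 953674 MiB.
46600 × 953674 ≈ 4.444 × 10^10 MiB.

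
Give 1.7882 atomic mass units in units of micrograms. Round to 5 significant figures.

2.9694 × 10^-18 micrograms

1 u = 1.66054 × 10^-18 μg.
So 1.7882 × 1.66054 × 10^-18 ≈ 2.9694 × 10^-18 μg.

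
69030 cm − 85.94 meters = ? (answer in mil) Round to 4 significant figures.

69030 cm = 2.71772e+7 mil and 85.94 m = 3.38346e+6 mil.
2.71772e+7 − 3.38346e+6 ≈ 2.379e+7 mil.

2.379e+7 mil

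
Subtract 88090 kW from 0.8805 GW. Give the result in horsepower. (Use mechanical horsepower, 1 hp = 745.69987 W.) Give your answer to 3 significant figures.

0.8805 GW = 1.18077 × 10^6 hp and 88090 kW = 118131 hp.
1.18077 × 10^6 − 118131 ≈ 1.06 × 10^6 hp.

1.06 × 10^6 hp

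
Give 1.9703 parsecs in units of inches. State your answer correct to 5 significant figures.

2.3936e+18 inches

1 pc = 1.21483e+18 in.
So 1.9703 × 1.21483e+18 ≈ 2.3936e+18 in.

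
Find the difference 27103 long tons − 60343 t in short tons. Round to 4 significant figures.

27103 long ton = 30355.4 short ton and 60343 t = 66516.8 short ton.
30355.4 − 66516.8 ≈ -36160 short ton.

-36160 short tons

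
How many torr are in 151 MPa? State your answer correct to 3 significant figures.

1.13e+6 torr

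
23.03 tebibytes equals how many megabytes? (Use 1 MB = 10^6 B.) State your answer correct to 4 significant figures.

2.532e+7 MB

1 TiB = 1.09951e+6 MB.
23.03 × 1.09951e+6 ≈ 2.532e+7 MB.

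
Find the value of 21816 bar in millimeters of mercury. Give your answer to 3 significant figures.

1.64 × 10^7 mmHg

1 bar = 750.062 mmHg.
Then 21816 × 750.062 ≈ 1.64 × 10^7 mmHg.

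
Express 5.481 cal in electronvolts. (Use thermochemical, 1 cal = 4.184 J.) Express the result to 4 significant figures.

1 cal = 2.61145e+19 electronvolts.
5.481 × 2.61145e+19 ≈ 1.431e+20 eV.

1.431e+20 electronvolts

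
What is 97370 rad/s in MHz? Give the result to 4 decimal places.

0.0155 MHz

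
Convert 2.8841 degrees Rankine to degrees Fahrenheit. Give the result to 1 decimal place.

°R = °F + 459.67.
Applying the formula gives -456.8 °F.

-456.8 °F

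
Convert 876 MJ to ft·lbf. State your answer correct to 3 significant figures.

1 MJ = 737562 ft·lbf.
So 876 × 737562 ≈ 6.46e+8 ft·lbf.

6.46e+8 foot-pounds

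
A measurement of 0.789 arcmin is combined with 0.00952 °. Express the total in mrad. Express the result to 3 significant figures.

0.789 arcmin = 0.229511 mrad and 0.00952 ° = 0.166155 mrad.
0.229511 + 0.166155 ≈ 0.396 mrad.

0.396 milliradians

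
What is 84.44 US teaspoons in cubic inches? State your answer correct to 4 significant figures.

1 US teaspoon = 0.300781 cubic inches.
84.44 × 0.300781 ≈ 25.40 in³.

25.40 cubic inches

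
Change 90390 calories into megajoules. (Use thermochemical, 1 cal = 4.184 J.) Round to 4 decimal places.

0.3782 MJ

1 calorie = 4.18400 × 10^-6 megajoules.
90390 × 4.18400 × 10^-6 ≈ 0.3782 MJ.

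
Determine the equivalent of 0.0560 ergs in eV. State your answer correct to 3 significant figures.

1 erg = 6.24151 × 10^11 eV.
0.0560 × 6.24151 × 10^11 ≈ 3.50 × 10^10 eV.

3.50 × 10^10 eV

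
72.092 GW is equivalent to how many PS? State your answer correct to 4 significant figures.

9.802 × 10^7 PS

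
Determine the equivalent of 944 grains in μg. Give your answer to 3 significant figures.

6.12e+7 micrograms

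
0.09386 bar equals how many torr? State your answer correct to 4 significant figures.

70.40 torr

1 bar = 750.062 torr.
So 0.09386 × 750.062 ≈ 70.40 torr.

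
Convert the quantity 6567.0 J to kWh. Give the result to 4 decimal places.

0.0018 kWh

1 J = 2.77778e-7 kWh.
Then 6567.0 × 2.77778e-7 ≈ 0.0018 kWh.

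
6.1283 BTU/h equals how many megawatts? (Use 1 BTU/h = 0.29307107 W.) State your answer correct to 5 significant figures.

1 BTU per hour = 2.93071e-7 MW.
6.1283 × 2.93071e-7 ≈ 1.7960e-6 MW.

1.7960e-6 MW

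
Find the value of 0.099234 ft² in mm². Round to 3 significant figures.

1 square foot = 92903.0 square millimeters.
0.099234 × 92903.0 ≈ 9220 mm².

9220 square millimeters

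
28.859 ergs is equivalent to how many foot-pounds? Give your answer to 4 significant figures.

1 erg = 7.37562 × 10^-8 ft·lbf.
So 28.859 × 7.37562 × 10^-8 ≈ 2.129 × 10^-6 ft·lbf.

2.129 × 10^-6 ft·lbf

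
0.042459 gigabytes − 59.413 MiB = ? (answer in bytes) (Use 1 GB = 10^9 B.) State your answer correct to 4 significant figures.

-1.984 × 10^7 bytes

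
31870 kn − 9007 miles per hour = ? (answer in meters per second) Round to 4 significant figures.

31870 kn = 16395.3 m/s and 9007 mph = 4026.49 m/s.
16395.3 − 4026.49 ≈ 12370 m/s.

12370 meters per second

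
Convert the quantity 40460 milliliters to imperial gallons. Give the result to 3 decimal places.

8.900 imperial gallons

1 milliliter = 0.000219969 imp gal.
Then 40460 × 0.000219969 ≈ 8.900 imp gal.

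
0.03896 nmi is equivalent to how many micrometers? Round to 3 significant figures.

7.22 × 10^7 micrometers

1 nautical mile = 1.85200 × 10^9 μm.
0.03896 × 1.85200 × 10^9 ≈ 7.22 × 10^7 μm.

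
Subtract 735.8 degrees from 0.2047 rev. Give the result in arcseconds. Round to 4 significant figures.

-2.384 × 10^6 arcsec

0.2047 rev = 265291 arcsec and 735.8 ° = 2.64888 × 10^6 arcsec.
265291 − 2.64888 × 10^6 ≈ -2.384 × 10^6 arcsec.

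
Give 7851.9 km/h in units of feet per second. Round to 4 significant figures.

7156 feet per second

1 kilometer per hour = 0.911344 ft/s.
Then 7851.9 × 0.911344 ≈ 7156 ft/s.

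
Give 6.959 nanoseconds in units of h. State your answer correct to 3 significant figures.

1 ns = 2.77778 × 10^-13 h.
Then 6.959 × 2.77778 × 10^-13 ≈ 1.93 × 10^-12 h.

1.93 × 10^-12 h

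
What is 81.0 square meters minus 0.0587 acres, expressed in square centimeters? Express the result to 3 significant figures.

81.0 m² = 810000 cm² and 0.0587 acre = 2.37550 × 10^6 cm².
810000 − 2.37550 × 10^6 ≈ -1.57 × 10^6 cm².

-1.57 × 10^6 square centimeters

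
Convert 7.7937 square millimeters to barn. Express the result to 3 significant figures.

7.79e+22 barn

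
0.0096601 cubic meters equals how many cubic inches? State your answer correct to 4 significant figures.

589.5 cubic inches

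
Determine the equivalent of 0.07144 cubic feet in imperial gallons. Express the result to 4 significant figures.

0.4450 imp gal

1 ft³ = 6.22884 imp gal.
So 0.07144 × 6.22884 ≈ 0.4450 imp gal.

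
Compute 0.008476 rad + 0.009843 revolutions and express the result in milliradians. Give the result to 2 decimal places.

70.32 milliradians

0.008476 rad = 8.47600 mrad and 0.009843 rev = 61.8454 mrad.
8.47600 + 61.8454 ≈ 70.32 mrad.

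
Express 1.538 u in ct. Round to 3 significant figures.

1.28e-23 ct

1 u = 8.30270e-24 ct.
Thus 1.538 × 8.30270e-24 ≈ 1.28e-23 ct.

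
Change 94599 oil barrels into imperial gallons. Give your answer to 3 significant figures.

1 bbl = 34.9723 imperial gallons.
94599 × 34.9723 ≈ 3.31 × 10^6 imp gal.

3.31 × 10^6 imp gal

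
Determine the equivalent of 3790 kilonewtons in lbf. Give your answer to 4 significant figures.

852000 lbf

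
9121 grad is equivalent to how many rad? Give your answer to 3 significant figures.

1 grad = 0.0157080 radians.
So 9121 × 0.0157080 ≈ 143 rad.

143 rad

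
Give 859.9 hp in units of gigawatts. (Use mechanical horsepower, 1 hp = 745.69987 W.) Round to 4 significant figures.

0.0006412 gigawatts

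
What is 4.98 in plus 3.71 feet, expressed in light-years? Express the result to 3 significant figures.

4.98 in = 1.33702e-17 ly and 3.71 ft = 1.19526e-16 ly.
1.33702e-17 + 1.19526e-16 ≈ 1.33e-16 ly.

1.33e-16 light-years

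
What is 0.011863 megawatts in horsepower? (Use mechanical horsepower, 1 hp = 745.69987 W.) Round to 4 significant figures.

15.91 hp

1 megawatt = 1341.02 horsepower.
So 0.011863 × 1341.02 ≈ 15.91 hp.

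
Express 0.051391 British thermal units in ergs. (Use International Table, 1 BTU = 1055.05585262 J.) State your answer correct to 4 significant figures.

5.422e+8 erg

1 British thermal unit = 1.05506e+10 ergs.
Thus 0.051391 × 1.05506e+10 ≈ 5.422e+8 erg.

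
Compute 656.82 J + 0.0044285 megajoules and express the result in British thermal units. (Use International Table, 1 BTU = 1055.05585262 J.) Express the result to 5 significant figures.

656.82 J = 0.622545 BTU and 0.0044285 MJ = 4.19741 BTU.
0.622545 + 4.19741 ≈ 4.8200 BTU.

4.8200 BTU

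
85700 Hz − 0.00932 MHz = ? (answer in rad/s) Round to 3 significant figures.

480000 rad/s

85700 Hz = 538469 rad/s and 0.00932 MHz = 58559.3 rad/s.
538469 − 58559.3 ≈ 480000 rad/s.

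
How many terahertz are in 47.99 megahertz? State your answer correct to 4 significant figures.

1 megahertz = 1.00000 × 10^-6 terahertz.
So 47.99 × 1.00000 × 10^-6 ≈ 4.799 × 10^-5 THz.

4.799 × 10^-5 THz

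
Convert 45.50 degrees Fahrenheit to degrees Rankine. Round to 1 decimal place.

505.2 °R

°R = °F + 459.67.
Applying the formula gives 505.2 °R.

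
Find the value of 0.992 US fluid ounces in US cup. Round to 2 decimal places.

1 US fluid ounce = 0.125000 US cups.
Then 0.992 × 0.125000 ≈ 0.12 US cup.

0.12 US cup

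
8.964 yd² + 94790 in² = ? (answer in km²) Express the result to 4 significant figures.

6.865e-5 km²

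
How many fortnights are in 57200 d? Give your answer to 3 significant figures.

1 d = 0.0714286 fortnight.
Then 57200 × 0.0714286 ≈ 4090 fortnight.

4090 fortnight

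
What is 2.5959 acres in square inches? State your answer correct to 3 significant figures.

1.63 × 10^7 in²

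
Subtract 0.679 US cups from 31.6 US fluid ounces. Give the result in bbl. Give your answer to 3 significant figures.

0.00487 bbl

31.6 US fl oz = 0.00587798 bbl and 0.679 US cup = 0.00101042 bbl.
0.00587798 − 0.00101042 ≈ 0.00487 bbl.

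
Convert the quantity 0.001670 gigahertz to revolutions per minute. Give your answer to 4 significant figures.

1.002 × 10^8 rpm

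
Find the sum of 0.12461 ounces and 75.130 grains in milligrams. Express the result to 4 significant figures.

8401 milligrams

0.12461 oz = 3532.63 mg and 75.130 gr = 4868.34 mg.
3532.63 + 4868.34 ≈ 8401 mg.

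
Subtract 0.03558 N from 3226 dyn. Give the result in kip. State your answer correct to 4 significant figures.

3226 dyn = 7.25234e-6 kip and 0.03558 N = 7.99870e-6 kip.
7.25234e-6 − 7.99870e-6 ≈ -7.464e-7 kip.

-7.464e-7 kip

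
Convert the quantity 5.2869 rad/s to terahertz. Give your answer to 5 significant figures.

8.4144e-13 terahertz

1 radian per second = 1.59155e-13 terahertz.
So 5.2869 × 1.59155e-13 ≈ 8.4144e-13 THz.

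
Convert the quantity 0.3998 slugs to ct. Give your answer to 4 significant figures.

29170 ct

1 slug = 72969.5 ct.
Then 0.3998 × 72969.5 ≈ 29170 ct.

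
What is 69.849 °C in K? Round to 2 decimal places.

K = °C + 273.15.
Applying the formula gives 343.00 K.

343.00 K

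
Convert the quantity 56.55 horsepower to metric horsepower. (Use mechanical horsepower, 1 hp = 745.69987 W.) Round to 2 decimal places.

57.33 PS

1 horsepower = 1.01387 PS.
56.55 × 1.01387 ≈ 57.33 PS.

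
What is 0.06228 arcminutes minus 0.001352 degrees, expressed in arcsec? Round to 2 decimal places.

0.06228 arcmin = 3.73680 arcsec and 0.001352 ° = 4.86720 arcsec.
3.73680 − 4.86720 ≈ -1.13 arcsec.

-1.13 arcseconds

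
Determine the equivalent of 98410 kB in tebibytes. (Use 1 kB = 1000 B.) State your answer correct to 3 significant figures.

8.95 × 10^-5 tebibytes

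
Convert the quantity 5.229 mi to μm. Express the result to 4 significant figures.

8.415e+9 μm

1 mi = 1.60934e+9 micrometers.
Then 5.229 × 1.60934e+9 ≈ 8.415e+9 μm.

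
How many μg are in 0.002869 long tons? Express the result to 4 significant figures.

1 long ton = 1.01605 × 10^12 micrograms.
Then 0.002869 × 1.01605 × 10^12 ≈ 2.915 × 10^9 μg.

2.915 × 10^9 micrograms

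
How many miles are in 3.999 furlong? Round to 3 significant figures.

1 furlong = 0.125000 mi.
Thus 3.999 × 0.125000 ≈ 0.500 mi.

0.500 mi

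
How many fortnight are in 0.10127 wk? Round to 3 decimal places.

1 wk = 0.500000 fortnight.
Thus 0.10127 × 0.500000 ≈ 0.051 fortnight.

0.051 fortnights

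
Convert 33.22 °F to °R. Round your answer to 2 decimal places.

°R = °F + 459.67.
Applying the formula gives 492.89 °R.

492.89 degrees Rankine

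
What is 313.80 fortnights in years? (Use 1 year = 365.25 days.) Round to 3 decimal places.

12.028 yr

1 fortnight = 0.0383299 yr.
Then 313.80 × 0.0383299 ≈ 12.028 yr.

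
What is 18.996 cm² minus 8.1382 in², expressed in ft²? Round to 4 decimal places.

18.996 cm² = 0.0204471 ft² and 8.1382 in² = 0.0565153 ft².
0.0204471 − 0.0565153 ≈ -0.0361 ft².

-0.0361 square feet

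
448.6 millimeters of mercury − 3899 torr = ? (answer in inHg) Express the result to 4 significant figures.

448.6 mmHg = 17.6614 inHg and 3899 torr = 153.504 inHg.
17.6614 − 153.504 ≈ -135.8 inHg.

-135.8 inches of mercury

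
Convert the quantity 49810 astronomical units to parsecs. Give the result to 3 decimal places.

1 astronomical unit = 4.84814 × 10^-6 pc.
So 49810 × 4.84814 × 10^-6 ≈ 0.241 pc.

0.241 pc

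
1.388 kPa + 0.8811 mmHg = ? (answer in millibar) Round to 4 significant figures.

1.388 kPa = 13.8800 mbar and 0.8811 mmHg = 1.17470 mbar.
13.8800 + 1.17470 ≈ 15.05 mbar.

15.05 mbar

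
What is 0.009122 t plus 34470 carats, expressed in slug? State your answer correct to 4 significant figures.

1.097 slug

0.009122 t = 0.625056 slug and 34470 ct = 0.472389 slug.
0.625056 + 0.472389 ≈ 1.097 slug.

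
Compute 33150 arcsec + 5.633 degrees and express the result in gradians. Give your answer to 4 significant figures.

16.49 gradians

33150 arcsec = 10.2315 grad and 5.633 ° = 6.25889 grad.
10.2315 + 6.25889 ≈ 16.49 grad.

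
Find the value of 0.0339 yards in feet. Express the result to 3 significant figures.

1 yard = 3.00000 ft.
So 0.0339 × 3.00000 ≈ 0.102 ft.

0.102 feet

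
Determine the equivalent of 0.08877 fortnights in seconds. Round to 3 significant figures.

107000 s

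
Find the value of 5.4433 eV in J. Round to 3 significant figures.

8.72e-19 joules

1 eV = 1.60218e-19 J.
So 5.4433 × 1.60218e-19 ≈ 8.72e-19 J.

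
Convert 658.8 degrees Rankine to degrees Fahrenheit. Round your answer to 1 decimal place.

199.1 °F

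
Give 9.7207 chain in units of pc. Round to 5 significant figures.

6.3373 × 10^-15 parsecs

1 chain = 6.51941 × 10^-16 parsecs.
Then 9.7207 × 6.51941 × 10^-16 ≈ 6.3373 × 10^-15 pc.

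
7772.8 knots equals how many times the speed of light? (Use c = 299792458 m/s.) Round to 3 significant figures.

1.33 × 10^-5 c

1 kn = 1.71600 × 10^-9 c.
7772.8 × 1.71600 × 10^-9 ≈ 1.33 × 10^-5 c.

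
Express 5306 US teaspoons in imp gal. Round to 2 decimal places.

1 US tsp = 0.00108421 imp gal.
Thus 5306 × 0.00108421 ≈ 5.75 imp gal.

5.75 imperial gallons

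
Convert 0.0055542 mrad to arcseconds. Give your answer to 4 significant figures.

1.146 arcseconds

1 milliradian = 206.265 arcsec.
So 0.0055542 × 206.265 ≈ 1.146 arcsec.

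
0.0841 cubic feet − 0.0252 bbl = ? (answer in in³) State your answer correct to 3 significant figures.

-99.2 cubic inches

0.0841 ft³ = 145.325 in³ and 0.0252 bbl = 244.490 in³.
145.325 − 244.490 ≈ -99.2 in³.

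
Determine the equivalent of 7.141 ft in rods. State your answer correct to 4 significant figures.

1 ft = 0.0606061 rods.
Thus 7.141 × 0.0606061 ≈ 0.4328 rod.

0.4328 rods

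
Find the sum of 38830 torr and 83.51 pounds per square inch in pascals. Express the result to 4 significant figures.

38830 torr = 5.17691e+6 Pa and 83.51 psi = 575781 Pa.
5.17691e+6 + 575781 ≈ 5.753e+6 Pa.

5.753e+6 Pa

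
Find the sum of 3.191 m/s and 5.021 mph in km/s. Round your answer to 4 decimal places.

3.191 m/s = 0.00319100 km/s and 5.021 mph = 0.00224459 km/s.
0.00319100 + 0.00224459 ≈ 0.0054 km/s.

0.0054 km/s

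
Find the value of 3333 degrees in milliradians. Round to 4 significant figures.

1 degree = 17.4533 mrad.
Thus 3333 × 17.4533 ≈ 58170 mrad.

58170 milliradians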